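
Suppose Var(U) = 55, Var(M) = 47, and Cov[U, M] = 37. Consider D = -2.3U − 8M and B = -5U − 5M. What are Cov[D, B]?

Cov[D, B] = 4418

By bilinearity, Cov[D, B] = ac·Var(U) + bd·Var(M) + (ad+bc)·Cov[U, M], with a=-2.3, b=-8, c=-5, d=-5.
ac·Var(U) = (-2.3)·(-5)·55 = 632.5
bd·Var(M) = (-8)·(-5)·47 = 1880
(ad+bc)·Cov[U, M] = (51.5)·37 = 1905.5
Cov[D, B] = 632.5 + 1880 + 1905.5 = 4418.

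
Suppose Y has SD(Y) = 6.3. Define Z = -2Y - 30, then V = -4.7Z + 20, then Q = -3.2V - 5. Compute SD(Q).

SD(Z) = |-2|·6.3 = 12.6.
SD(V) = |-4.7|·12.6 = 59.22.
SD(Q) = |-3.2|·59.22 = 189.504.

SD(Q) = 189.504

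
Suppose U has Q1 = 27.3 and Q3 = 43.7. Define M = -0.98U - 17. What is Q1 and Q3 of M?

Q1(M) = -59.826, Q3(M) = -43.754

a = -0.98 < 0 reverses order: Q1(M) comes from Q3(U), Q3(M) from Q1(U).
Q1(M) = (-0.98)·43.7 + (-17) = -59.826; Q3(M) = (-0.98)·27.3 + (-17) = -43.754.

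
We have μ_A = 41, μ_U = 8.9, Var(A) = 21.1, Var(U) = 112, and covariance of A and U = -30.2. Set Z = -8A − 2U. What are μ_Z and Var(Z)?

μ_Z = -345.8, Var(Z) = 832

μ_Z = (-8)·μ_A + (-2)·μ_U = (-8)·41 + (-2)·8.9 = -345.8.
Var(Z) = a²·Var(A) + b²·Var(U) + 2ab·covariance of A and U with a = -8, b = -2.
= (-8)²·21.1 + (-2)²·112 + 2·(-8)·(-2)·(-30.2)
= 1350.4 + 448 + (-966.4) = 832.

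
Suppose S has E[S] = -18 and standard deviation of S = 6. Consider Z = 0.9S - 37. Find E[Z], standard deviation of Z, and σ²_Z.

E[Z] = -53.2, standard deviation of Z = 5.4, σ²_Z = 29.16

Z = 0.9S - 37 is linear with a = 0.9, b = -37.
E[Z] = a·E[S] + b = 0.9·(-18) + (-37) = -53.2.
standard deviation of Z = |a|·standard deviation of S = |0.9|·6 = 5.4.
σ²_S = 6² = 36.
σ²_Z = a²·σ²_S = 0.9²·36 = 29.16 (the additive constant -37 does not affect variance).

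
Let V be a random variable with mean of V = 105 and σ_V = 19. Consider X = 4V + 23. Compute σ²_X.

σ²_X = 5776

X = 4V + 23 is linear with a = 4, b = 23.
σ²_V = 19² = 361.
σ²_X = a²·σ²_V = 4²·361 = 5776 (the additive constant 23 does not affect variance).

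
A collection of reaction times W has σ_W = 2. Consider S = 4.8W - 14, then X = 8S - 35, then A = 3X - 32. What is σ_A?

σ_S = |4.8|·2 = 9.6.
σ_X = |8|·9.6 = 76.8.
σ_A = |3|·76.8 = 230.4.

σ_A = 230.4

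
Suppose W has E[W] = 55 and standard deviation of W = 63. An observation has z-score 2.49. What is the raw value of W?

W = E[W] + z·standard deviation of W = 55 + 2.49·63 = 211.87.

W = 211.87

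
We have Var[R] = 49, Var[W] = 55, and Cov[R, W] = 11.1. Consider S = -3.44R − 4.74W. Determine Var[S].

Var[S] = 2177.54872

Var[S] = a²·Var[R] + b²·Var[W] + 2ab·Cov[R, W] with a = -3.44, b = -4.74.
= (-3.44)²·49 + (-4.74)²·55 + 2·(-3.44)·(-4.74)·11.1
= 579.8464 + 1235.718 + 361.98432 = 2177.54872.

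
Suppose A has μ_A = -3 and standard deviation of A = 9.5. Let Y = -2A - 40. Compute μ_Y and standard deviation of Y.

μ_Y = -34, standard deviation of Y = 19

Y = -2A - 40 is linear with a = -2, b = -40.
μ_Y = a·μ_A + b = (-2)·(-3) + (-40) = -34.
standard deviation of Y = |a|·standard deviation of A = |-2|·9.5 = 19.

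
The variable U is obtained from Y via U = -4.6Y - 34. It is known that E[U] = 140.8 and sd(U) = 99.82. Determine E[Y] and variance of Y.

From U = -4.6Y - 34: E[U] = a·E[Y] + b, so E[Y] = (E[U] − b)/a = (140.8 − (-34))/(-4.6) = -38.
variance of U = 99.82² = 9964.0324.
variance of U = a²·variance of Y, so variance of Y = 9964.0324/(-4.6)² = 470.89.

E[Y] = -38, variance of Y = 470.89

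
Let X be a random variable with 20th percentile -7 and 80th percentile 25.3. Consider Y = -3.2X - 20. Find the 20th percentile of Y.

20th percentile of Y = -100.96

Since a = -3.2 < 0 the transformation is decreasing, reversing order: the 20th percentile of Y corresponds to the 80th percentile of X.
So P_{20}(Y) = a·P_{80}(X) + b = (-3.2)·25.3 + (-20) = -100.96.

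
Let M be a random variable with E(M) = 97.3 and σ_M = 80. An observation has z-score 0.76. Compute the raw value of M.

M = 158.1

M = E(M) + z·σ_M = 97.3 + 0.76·80 = 158.1.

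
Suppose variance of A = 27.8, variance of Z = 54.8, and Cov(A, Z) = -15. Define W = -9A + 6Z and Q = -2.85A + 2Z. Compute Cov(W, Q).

Cov(W, Q) = 1897.17

By bilinearity, Cov(W, Q) = ac·variance of A + bd·variance of Z + (ad+bc)·Cov(A, Z), with a=-9, b=6, c=-2.85, d=2.
ac·variance of A = (-9)·(-2.85)·27.8 = 713.07
bd·variance of Z = 6·2·54.8 = 657.6
(ad+bc)·Cov(A, Z) = (-35.1)·(-15) = 526.5
Cov(W, Q) = 713.07 + 657.6 + 526.5 = 1897.17.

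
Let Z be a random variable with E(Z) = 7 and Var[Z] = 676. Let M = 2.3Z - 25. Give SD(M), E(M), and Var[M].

M = 2.3Z - 25 is linear with a = 2.3, b = -25.
SD(Z) = √676 = 26.
SD(M) = |a|·SD(Z) = |2.3|·26 = 59.8.
E(M) = a·E(Z) + b = 2.3·7 + (-25) = -8.9.
Var[M] = a²·Var[Z] = 2.3²·676 = 3576.04 (the additive constant -25 does not affect variance).

SD(M) = 59.8, E(M) = -8.9, Var[M] = 3576.04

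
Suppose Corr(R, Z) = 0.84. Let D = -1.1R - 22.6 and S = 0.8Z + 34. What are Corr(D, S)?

Linear rescalings preserve |correlation|; the slopes -1.1 and 0.8 have opposite signs, so the correlation flips sign: Corr(D, S) = −Corr(R, Z) = -0.84.

Corr(D, S) = -0.84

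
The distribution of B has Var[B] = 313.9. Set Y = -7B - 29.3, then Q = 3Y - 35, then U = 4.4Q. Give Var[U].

Var[Y] = (-7)²·313.9 = 15381.1.
Var[Q] = 3²·15381.1 = 138429.9.
Var[U] = 4.4²·138429.9 = 2680002.864.

Var[U] = 2680002.864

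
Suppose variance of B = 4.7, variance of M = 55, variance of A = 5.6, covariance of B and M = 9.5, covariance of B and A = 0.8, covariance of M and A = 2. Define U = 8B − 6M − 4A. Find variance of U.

variance of U = 1503.2

variance of U = a²·variance of B + b²·variance of M + c²·variance of A + 2ab·covariance of B and M + 2ac·covariance of B and A + 2bc·covariance of M and A, with a = 8, b = -6, c = -4.
= 300.8 + 1980 + 89.6 + (-912) + (-51.2) + 96
= 1503.2.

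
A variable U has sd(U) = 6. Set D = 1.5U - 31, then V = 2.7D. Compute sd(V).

sd(D) = |1.5|·6 = 9.
sd(V) = |2.7|·9 = 24.3.

sd(V) = 24.3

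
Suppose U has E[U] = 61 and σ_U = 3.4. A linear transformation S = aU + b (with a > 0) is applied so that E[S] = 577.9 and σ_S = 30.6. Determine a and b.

a = 9, b = 28.9

σ_S = a·σ_U (a > 0), so a = 30.6/3.4 = 9.
E[S] = a·E[U] + b, so b = 577.9 − 9·61 = 28.9.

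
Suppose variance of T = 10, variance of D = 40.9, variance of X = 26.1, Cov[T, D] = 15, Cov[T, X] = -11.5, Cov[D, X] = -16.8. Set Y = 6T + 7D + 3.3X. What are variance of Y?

variance of Y = a²·variance of T + b²·variance of D + c²·variance of X + 2ab·Cov[T, D] + 2ac·Cov[T, X] + 2bc·Cov[D, X], with a = 6, b = 7, c = 3.3.
= 360 + 2004.1 + 284.229 + 1260 + (-455.4) + (-776.16)
= 2676.769.

variance of Y = 2676.769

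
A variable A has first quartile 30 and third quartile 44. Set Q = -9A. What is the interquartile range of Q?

IQR(Q) = 126

IQR of A = Q3 − Q1 = 44 − 30 = 14.
Under Q = aA + b, IQR(Q) = |a|·IQR(A) = |-9|·14 = 126 (shifts cancel; spread scales by |a|).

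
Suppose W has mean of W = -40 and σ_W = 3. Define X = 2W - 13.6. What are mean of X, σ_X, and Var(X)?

X = 2W - 13.6 is linear with a = 2, b = -13.6.
mean of X = a·mean of W + b = 2·(-40) + (-13.6) = -93.6.
σ_X = |a|·σ_W = |2|·3 = 6.
Var(W) = 3² = 9.
Var(X) = a²·Var(W) = 2²·9 = 36 (the additive constant -13.6 does not affect variance).

mean of X = -93.6, σ_X = 6, Var(X) = 36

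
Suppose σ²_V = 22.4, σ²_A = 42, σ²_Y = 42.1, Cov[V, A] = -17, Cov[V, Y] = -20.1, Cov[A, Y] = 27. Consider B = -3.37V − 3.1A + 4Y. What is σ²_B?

σ²_B = a²·σ²_V + b²·σ²_A + c²·σ²_Y + 2ab·Cov[V, A] + 2ac·Cov[V, Y] + 2bc·Cov[A, Y], with a = -3.37, b = -3.1, c = 4.
= 254.39456 + 403.62 + 673.6 + (-355.198) + 541.896 + (-669.6)
= 848.71256.

σ²_B = 848.71256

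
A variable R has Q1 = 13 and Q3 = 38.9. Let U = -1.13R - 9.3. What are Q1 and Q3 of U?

Q1(U) = -53.257, Q3(U) = -23.99

a = -1.13 < 0 reverses order: Q1(U) comes from Q3(R), Q3(U) from Q1(R).
Q1(U) = (-1.13)·38.9 + (-9.3) = -53.257; Q3(U) = (-1.13)·13 + (-9.3) = -23.99.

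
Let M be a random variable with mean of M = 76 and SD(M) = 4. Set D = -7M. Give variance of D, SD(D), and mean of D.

variance of D = 784, SD(D) = 28, mean of D = -532

D = -7M is linear with a = -7, b = 0.
variance of M = 4² = 16.
variance of D = a²·variance of M = (-7)²·16 = 784.
SD(D) = |a|·SD(M) = |-7|·4 = 28.
mean of D = a·mean of M + b = (-7)·76 = -532.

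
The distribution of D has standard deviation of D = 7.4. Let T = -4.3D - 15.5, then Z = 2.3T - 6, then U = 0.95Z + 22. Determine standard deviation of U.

standard deviation of U = 69.5267

standard deviation of T = |-4.3|·7.4 = 31.82.
standard deviation of Z = |2.3|·31.82 = 73.186.
standard deviation of U = |0.95|·73.186 = 69.5267.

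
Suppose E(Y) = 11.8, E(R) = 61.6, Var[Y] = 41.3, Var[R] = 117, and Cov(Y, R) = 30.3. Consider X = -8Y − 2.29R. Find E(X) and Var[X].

E(X) = (-8)·E(Y) + (-2.29)·E(R) = (-8)·11.8 + (-2.29)·61.6 = -235.464.
Var[X] = a²·Var[Y] + b²·Var[R] + 2ab·Cov(Y, R) with a = -8, b = -2.29.
= (-8)²·41.3 + (-2.29)²·117 + 2·(-8)·(-2.29)·30.3
= 2643.2 + 613.5597 + 1110.192 = 4366.9517.

E(X) = -235.464, Var[X] = 4366.9517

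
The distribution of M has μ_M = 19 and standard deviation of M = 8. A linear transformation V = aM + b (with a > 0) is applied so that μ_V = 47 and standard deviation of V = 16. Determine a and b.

standard deviation of V = a·standard deviation of M (a > 0), so a = 16/8 = 2.
μ_V = a·μ_M + b, so b = 47 − 2·19 = 9.

a = 2, b = 9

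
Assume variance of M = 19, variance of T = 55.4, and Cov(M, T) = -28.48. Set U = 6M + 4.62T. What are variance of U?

variance of U = a²·variance of M + b²·variance of T + 2ab·Cov(M, T) with a = 6, b = 4.62.
= 6²·19 + 4.62²·55.4 + 2·6·4.62·(-28.48)
= 684 + 1182.47976 + (-1578.9312) = 287.54856.

variance of U = 287.54856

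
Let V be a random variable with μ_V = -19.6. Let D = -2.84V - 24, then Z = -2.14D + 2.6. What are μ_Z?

μ_D = (-2.84)·(-19.6) + (-24) = 31.664.
μ_Z = (-2.14)·31.664 + 2.6 = -65.16096.

μ_Z = -65.16096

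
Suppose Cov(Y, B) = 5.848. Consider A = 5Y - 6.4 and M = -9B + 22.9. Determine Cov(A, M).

Cov(A, M) = a·c·Cov(Y, B) = 5·(-9)·5.848 = -263.16. Additive constants drop out.

Cov(A, M) = -263.16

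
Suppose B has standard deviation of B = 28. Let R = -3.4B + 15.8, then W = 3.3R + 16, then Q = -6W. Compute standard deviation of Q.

standard deviation of Q = 1884.96

standard deviation of R = |-3.4|·28 = 95.2.
standard deviation of W = |3.3|·95.2 = 314.16.
standard deviation of Q = |-6|·314.16 = 1884.96.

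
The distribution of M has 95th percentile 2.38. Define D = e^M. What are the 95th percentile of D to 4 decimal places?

e^M is increasing, so P_{95}(D) = g(P_{95}(M)) ≈ 10.8049.

95th percentile of D = 10.8049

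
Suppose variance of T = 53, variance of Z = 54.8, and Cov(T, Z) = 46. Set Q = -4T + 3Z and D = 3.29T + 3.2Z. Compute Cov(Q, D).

Cov(Q, D) = -306.18

By bilinearity, Cov(Q, D) = ac·variance of T + bd·variance of Z + (ad+bc)·Cov(T, Z), with a=-4, b=3, c=3.29, d=3.2.
ac·variance of T = (-4)·3.29·53 = -697.48
bd·variance of Z = 3·3.2·54.8 = 526.08
(ad+bc)·Cov(T, Z) = (-2.93)·46 = -134.78
Cov(Q, D) = -697.48 + 526.08 + (-134.78) = -306.18.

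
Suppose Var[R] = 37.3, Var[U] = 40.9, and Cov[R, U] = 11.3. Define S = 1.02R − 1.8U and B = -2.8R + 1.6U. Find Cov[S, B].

Cov[S, B] = -148.9272

By bilinearity, Cov[S, B] = ac·Var[R] + bd·Var[U] + (ad+bc)·Cov[R, U], with a=1.02, b=-1.8, c=-2.8, d=1.6.
ac·Var[R] = 1.02·(-2.8)·37.3 = -106.5288
bd·Var[U] = (-1.8)·1.6·40.9 = -117.792
(ad+bc)·Cov[R, U] = (6.672)·11.3 = 75.3936
Cov[S, B] = -106.5288 + (-117.792) + 75.3936 = -148.9272.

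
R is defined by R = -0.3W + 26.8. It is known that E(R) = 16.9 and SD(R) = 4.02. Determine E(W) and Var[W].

From R = -0.3W + 26.8: E(R) = a·E(W) + b, so E(W) = (E(R) − b)/a = (16.9 − 26.8)/(-0.3) = 33.
Var[R] = 4.02² = 16.1604.
Var[R] = a²·Var[W], so Var[W] = 16.1604/(-0.3)² = 179.56.

E(W) = 33, Var[W] = 179.56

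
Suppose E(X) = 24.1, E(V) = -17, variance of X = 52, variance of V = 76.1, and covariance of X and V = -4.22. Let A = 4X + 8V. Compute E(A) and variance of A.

E(A) = -39.6, variance of A = 5432.32

E(A) = 4·E(X) + 8·E(V) = 4·24.1 + 8·(-17) = -39.6.
variance of A = a²·variance of X + b²·variance of V + 2ab·covariance of X and V with a = 4, b = 8.
= 4²·52 + 8²·76.1 + 2·4·8·(-4.22)
= 832 + 4870.4 + (-270.08) = 5432.32.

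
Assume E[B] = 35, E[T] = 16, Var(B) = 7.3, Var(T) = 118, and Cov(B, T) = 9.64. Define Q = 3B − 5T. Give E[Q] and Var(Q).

E[Q] = 3·E[B] + (-5)·E[T] = 3·35 + (-5)·16 = 25.
Var(Q) = a²·Var(B) + b²·Var(T) + 2ab·Cov(B, T) with a = 3, b = -5.
= 3²·7.3 + (-5)²·118 + 2·3·(-5)·9.64
= 65.7 + 2950 + (-289.2) = 2726.5.

E[Q] = 25, Var(Q) = 2726.5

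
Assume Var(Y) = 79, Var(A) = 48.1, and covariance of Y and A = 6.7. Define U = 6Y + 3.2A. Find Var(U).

Var(U) = 3593.824

Var(U) = a²·Var(Y) + b²·Var(A) + 2ab·covariance of Y and A with a = 6, b = 3.2.
= 6²·79 + 3.2²·48.1 + 2·6·3.2·6.7
= 2844 + 492.544 + 257.28 = 3593.824.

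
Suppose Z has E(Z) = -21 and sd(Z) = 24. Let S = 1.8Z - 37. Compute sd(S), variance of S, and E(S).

S = 1.8Z - 37 is linear with a = 1.8, b = -37.
sd(S) = |a|·sd(Z) = |1.8|·24 = 43.2.
variance of Z = 24² = 576.
variance of S = a²·variance of Z = 1.8²·576 = 1866.24 (the additive constant -37 does not affect variance).
E(S) = a·E(Z) + b = 1.8·(-21) + (-37) = -74.8.

sd(S) = 43.2, variance of S = 1866.24, E(S) = -74.8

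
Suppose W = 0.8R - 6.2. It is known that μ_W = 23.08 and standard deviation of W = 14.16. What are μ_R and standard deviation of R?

From W = 0.8R - 6.2: μ_W = a·μ_R + b, so μ_R = (μ_W − b)/a = (23.08 − (-6.2))/0.8 = 36.6.
standard deviation of W = |a|·standard deviation of R, so standard deviation of R = 14.16/|0.8| = 17.7.

μ_R = 36.6, standard deviation of R = 17.7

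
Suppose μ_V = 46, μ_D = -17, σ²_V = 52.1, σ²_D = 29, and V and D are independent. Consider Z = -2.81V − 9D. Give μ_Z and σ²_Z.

μ_Z = 23.74, σ²_Z = 2760.38681

μ_Z = (-2.81)·μ_V + (-9)·μ_D = (-2.81)·46 + (-9)·(-17) = 23.74.
σ²_Z = a²·σ²_V + b²·σ²_D + 2ab·covariance of V and D with a = -2.81, b = -9.
Independence gives covariance of V and D = 0.
= (-2.81)²·52.1 + (-9)²·29 + 2·(-2.81)·(-9)·0
= 411.38681 + 2349 + 0 = 2760.38681.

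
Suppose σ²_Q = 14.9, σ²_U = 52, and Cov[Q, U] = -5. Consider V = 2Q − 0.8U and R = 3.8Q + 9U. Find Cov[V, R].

By bilinearity, Cov[V, R] = ac·σ²_Q + bd·σ²_U + (ad+bc)·Cov[Q, U], with a=2, b=-0.8, c=3.8, d=9.
ac·σ²_Q = 2·3.8·14.9 = 113.24
bd·σ²_U = (-0.8)·9·52 = -374.4
(ad+bc)·Cov[Q, U] = (14.96)·(-5) = -74.8
Cov[V, R] = 113.24 + (-374.4) + (-74.8) = -335.96.

Cov[V, R] = -335.96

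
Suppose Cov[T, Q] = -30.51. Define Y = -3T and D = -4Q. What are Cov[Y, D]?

Cov[Y, D] = a·c·Cov[T, Q] = (-3)·(-4)·(-30.51) = -366.12. Additive constants drop out.

Cov[Y, D] = -366.12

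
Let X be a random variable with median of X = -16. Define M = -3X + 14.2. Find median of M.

A linear map preserves order up to sign, so median of M = a·median of X + b = (-3)·(-16) + 14.2 = 62.2.

median of M = 62.2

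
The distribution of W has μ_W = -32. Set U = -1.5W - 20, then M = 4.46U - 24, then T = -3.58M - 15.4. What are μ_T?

μ_T = -376.5504

μ_U = (-1.5)·(-32) + (-20) = 28.
μ_M = 4.46·28 + (-24) = 100.88.
μ_T = (-3.58)·100.88 + (-15.4) = -376.5504.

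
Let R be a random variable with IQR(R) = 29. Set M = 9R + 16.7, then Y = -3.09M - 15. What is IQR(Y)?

IQR(Y) = 806.49

IQR(M) = |9|·29 = 261.
IQR(Y) = |-3.09|·261 = 806.49.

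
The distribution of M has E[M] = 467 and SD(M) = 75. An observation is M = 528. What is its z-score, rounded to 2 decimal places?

z = (M − E[M]) / SD(M) = (528 − 467) / 75 ≈ 0.81.

z = 0.81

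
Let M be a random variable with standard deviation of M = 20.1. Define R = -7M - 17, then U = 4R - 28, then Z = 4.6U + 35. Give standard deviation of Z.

standard deviation of Z = 2588.88

standard deviation of R = |-7|·20.1 = 140.7.
standard deviation of U = |4|·140.7 = 562.8.
standard deviation of Z = |4.6|·562.8 = 2588.88.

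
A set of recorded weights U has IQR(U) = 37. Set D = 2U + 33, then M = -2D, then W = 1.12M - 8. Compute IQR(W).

IQR(W) = 165.76

IQR(D) = |2|·37 = 74.
IQR(M) = |-2|·74 = 148.
IQR(W) = |1.12|·148 = 165.76.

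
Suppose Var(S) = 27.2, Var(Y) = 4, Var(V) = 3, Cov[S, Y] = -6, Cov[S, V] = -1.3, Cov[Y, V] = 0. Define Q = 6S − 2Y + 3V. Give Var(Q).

Var(Q) = a²·Var(S) + b²·Var(Y) + c²·Var(V) + 2ab·Cov[S, Y] + 2ac·Cov[S, V] + 2bc·Cov[Y, V], with a = 6, b = -2, c = 3.
= 979.2 + 16 + 27 + 144 + (-46.8) + 0
= 1119.4.

Var(Q) = 1119.4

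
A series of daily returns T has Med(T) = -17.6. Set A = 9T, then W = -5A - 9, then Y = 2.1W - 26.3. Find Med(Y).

Med(A) = 9·(-17.6) = -158.4.
Med(W) = (-5)·(-158.4) + (-9) = 783.
Med(Y) = 2.1·783 + (-26.3) = 1618.

Med(Y) = 1618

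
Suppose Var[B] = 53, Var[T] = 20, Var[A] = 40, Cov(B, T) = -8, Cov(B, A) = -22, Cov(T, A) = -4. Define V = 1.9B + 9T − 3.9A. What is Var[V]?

Var[V] = a²·Var[B] + b²·Var[T] + c²·Var[A] + 2ab·Cov(B, T) + 2ac·Cov(B, A) + 2bc·Cov(T, A), with a = 1.9, b = 9, c = -3.9.
= 191.33 + 1620 + 608.4 + (-273.6) + 326.04 + 280.8
= 2752.97.

Var[V] = 2752.97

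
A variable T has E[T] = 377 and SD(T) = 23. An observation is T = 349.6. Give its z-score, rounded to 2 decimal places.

z = (T − E[T]) / SD(T) = (349.6 − 377) / 23 ≈ -1.19.

z = -1.19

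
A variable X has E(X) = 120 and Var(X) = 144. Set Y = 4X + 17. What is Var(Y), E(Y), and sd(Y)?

Y = 4X + 17 is linear with a = 4, b = 17.
Var(Y) = a²·Var(X) = 4²·144 = 2304 (the additive constant 17 does not affect variance).
E(Y) = a·E(X) + b = 4·120 + 17 = 497.
sd(X) = √144 = 12.
sd(Y) = |a|·sd(X) = |4|·12 = 48.

Var(Y) = 2304, E(Y) = 497, sd(Y) = 48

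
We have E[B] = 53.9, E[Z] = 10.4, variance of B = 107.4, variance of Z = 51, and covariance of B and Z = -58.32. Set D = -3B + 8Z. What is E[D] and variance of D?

E[D] = (-3)·E[B] + 8·E[Z] = (-3)·53.9 + 8·10.4 = -78.5.
variance of D = a²·variance of B + b²·variance of Z + 2ab·covariance of B and Z with a = -3, b = 8.
= (-3)²·107.4 + 8²·51 + 2·(-3)·8·(-58.32)
= 966.6 + 3264 + 2799.36 = 7029.96.

E[D] = -78.5, variance of D = 7029.96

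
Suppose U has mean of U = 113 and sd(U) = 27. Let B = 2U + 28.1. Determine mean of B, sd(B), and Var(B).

B = 2U + 28.1 is linear with a = 2, b = 28.1.
mean of B = a·mean of U + b = 2·113 + 28.1 = 254.1.
sd(B) = |a|·sd(U) = |2|·27 = 54.
Var(U) = 27² = 729.
Var(B) = a²·Var(U) = 2²·729 = 2916 (the additive constant 28.1 does not affect variance).

mean of B = 254.1, sd(B) = 54, Var(B) = 2916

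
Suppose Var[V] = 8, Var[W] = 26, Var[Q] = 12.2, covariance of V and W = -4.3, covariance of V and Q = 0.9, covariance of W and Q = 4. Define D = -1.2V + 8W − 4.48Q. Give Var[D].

Var[D] = 1725.89568

Var[D] = a²·Var[V] + b²·Var[W] + c²·Var[Q] + 2ab·covariance of V and W + 2ac·covariance of V and Q + 2bc·covariance of W and Q, with a = -1.2, b = 8, c = -4.48.
= 11.52 + 1664 + 244.85888 + 82.56 + 9.6768 + (-286.72)
= 1725.89568.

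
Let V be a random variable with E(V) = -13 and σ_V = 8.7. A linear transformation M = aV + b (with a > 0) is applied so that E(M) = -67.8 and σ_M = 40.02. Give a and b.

σ_M = a·σ_V (a > 0), so a = 40.02/8.7 = 4.6.
E(M) = a·E(V) + b, so b = -67.8 − 4.6·(-13) = -8.

a = 4.6, b = -8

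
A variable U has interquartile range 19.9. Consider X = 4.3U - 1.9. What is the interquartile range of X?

Under X = aU + b, IQR(X) = |a|·IQR(U) = |4.3|·19.9 = 85.57 (shifts cancel; spread scales by |a|).

IQR(X) = 85.57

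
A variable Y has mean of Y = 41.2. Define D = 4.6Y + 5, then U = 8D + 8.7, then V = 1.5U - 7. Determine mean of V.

mean of D = 4.6·41.2 + 5 = 194.52.
mean of U = 8·194.52 + 8.7 = 1564.86.
mean of V = 1.5·1564.86 + (-7) = 2340.29.

mean of V = 2340.29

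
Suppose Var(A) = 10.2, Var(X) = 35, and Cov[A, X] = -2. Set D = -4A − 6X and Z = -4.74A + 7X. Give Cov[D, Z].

By bilinearity, Cov[D, Z] = ac·Var(A) + bd·Var(X) + (ad+bc)·Cov[A, X], with a=-4, b=-6, c=-4.74, d=7.
ac·Var(A) = (-4)·(-4.74)·10.2 = 193.392
bd·Var(X) = (-6)·7·35 = -1470
(ad+bc)·Cov[A, X] = (0.44)·(-2) = -0.88
Cov[D, Z] = 193.392 + (-1470) + (-0.88) = -1277.488.

Cov[D, Z] = -1277.488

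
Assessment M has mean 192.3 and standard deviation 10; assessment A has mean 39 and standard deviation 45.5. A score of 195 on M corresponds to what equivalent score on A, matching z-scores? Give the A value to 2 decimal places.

A = 51.29

z = (195 − 192.3)/10 = 0.27.
A = 39 + z·45.5 = 39 + (195 − 192.3)·45.5/10 ≈ 51.29.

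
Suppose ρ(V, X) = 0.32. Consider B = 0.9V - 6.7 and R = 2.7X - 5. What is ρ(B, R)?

ρ(B, R) = 0.32

Linear rescalings preserve correlation up to sign; here the slopes 0.9 and 2.7 have the same sign, so ρ(B, R) = ρ(V, X) = 0.32.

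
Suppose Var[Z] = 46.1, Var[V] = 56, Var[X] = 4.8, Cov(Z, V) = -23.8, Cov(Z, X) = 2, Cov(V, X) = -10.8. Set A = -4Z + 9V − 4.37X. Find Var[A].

Var[A] = a²·Var[Z] + b²·Var[V] + c²·Var[X] + 2ab·Cov(Z, V) + 2ac·Cov(Z, X) + 2bc·Cov(V, X), with a = -4, b = 9, c = -4.37.
= 737.6 + 4536 + 91.66512 + 1713.6 + 69.92 + 849.528
= 7998.31312.

Var[A] = 7998.31312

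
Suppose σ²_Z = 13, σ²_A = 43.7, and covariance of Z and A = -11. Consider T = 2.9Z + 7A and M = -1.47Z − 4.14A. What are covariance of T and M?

covariance of T and M = -1076.589

By bilinearity, covariance of T and M = ac·σ²_Z + bd·σ²_A + (ad+bc)·covariance of Z and A, with a=2.9, b=7, c=-1.47, d=-4.14.
ac·σ²_Z = 2.9·(-1.47)·13 = -55.419
bd·σ²_A = 7·(-4.14)·43.7 = -1266.426
(ad+bc)·covariance of Z and A = (-22.296)·(-11) = 245.256
covariance of T and M = -55.419 + (-1266.426) + 245.256 = -1076.589.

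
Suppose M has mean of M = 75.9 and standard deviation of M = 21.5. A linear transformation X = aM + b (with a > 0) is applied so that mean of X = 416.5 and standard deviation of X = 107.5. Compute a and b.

standard deviation of X = a·standard deviation of M (a > 0), so a = 107.5/21.5 = 5.
mean of X = a·mean of M + b, so b = 416.5 − 5·75.9 = 37.

a = 5, b = 37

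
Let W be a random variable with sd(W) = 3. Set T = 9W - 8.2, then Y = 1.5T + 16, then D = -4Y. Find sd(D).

sd(T) = |9|·3 = 27.
sd(Y) = |1.5|·27 = 40.5.
sd(D) = |-4|·40.5 = 162.

sd(D) = 162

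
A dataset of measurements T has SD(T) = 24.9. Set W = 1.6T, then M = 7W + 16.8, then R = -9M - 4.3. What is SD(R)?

SD(W) = |1.6|·24.9 = 39.84.
SD(M) = |7|·39.84 = 278.88.
SD(R) = |-9|·278.88 = 2509.92.

SD(R) = 2509.92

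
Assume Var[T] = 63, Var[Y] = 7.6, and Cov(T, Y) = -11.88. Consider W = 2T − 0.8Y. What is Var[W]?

Var[W] = 294.88

Var[W] = a²·Var[T] + b²·Var[Y] + 2ab·Cov(T, Y) with a = 2, b = -0.8.
= 2²·63 + (-0.8)²·7.6 + 2·2·(-0.8)·(-11.88)
= 252 + 4.864 + 38.016 = 294.88.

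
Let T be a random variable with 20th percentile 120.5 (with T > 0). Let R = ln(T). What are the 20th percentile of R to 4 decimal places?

ln(T) is increasing, so P_{20}(R) = g(P_{20}(T)) ≈ 4.7916.

20th percentile of R = 4.7916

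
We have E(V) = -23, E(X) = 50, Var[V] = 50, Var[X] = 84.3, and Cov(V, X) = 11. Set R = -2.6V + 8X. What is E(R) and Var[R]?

E(R) = (-2.6)·E(V) + 8·E(X) = (-2.6)·(-23) + 8·50 = 459.8.
Var[R] = a²·Var[V] + b²·Var[X] + 2ab·Cov(V, X) with a = -2.6, b = 8.
= (-2.6)²·50 + 8²·84.3 + 2·(-2.6)·8·11
= 338 + 5395.2 + (-457.6) = 5275.6.

E(R) = 459.8, Var[R] = 5275.6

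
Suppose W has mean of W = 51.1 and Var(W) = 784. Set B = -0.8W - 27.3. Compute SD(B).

B = -0.8W - 27.3 is linear with a = -0.8, b = -27.3.
SD(W) = √784 = 28.
SD(B) = |a|·SD(W) = |-0.8|·28 = 22.4.

SD(B) = 22.4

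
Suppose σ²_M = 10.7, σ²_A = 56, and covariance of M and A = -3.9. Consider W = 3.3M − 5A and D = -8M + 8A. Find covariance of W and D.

covariance of W and D = -2781.44

By bilinearity, covariance of W and D = ac·σ²_M + bd·σ²_A + (ad+bc)·covariance of M and A, with a=3.3, b=-5, c=-8, d=8.
ac·σ²_M = 3.3·(-8)·10.7 = -282.48
bd·σ²_A = (-5)·8·56 = -2240
(ad+bc)·covariance of M and A = (66.4)·(-3.9) = -258.96
covariance of W and D = -282.48 + (-2240) + (-258.96) = -2781.44.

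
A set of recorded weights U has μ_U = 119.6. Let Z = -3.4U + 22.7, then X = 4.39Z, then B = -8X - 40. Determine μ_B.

μ_Z = (-3.4)·119.6 + 22.7 = -383.94.
μ_X = 4.39·(-383.94) = -1685.4966.
μ_B = (-8)·(-1685.4966) + (-40) = 13443.9728.

μ_B = 13443.9728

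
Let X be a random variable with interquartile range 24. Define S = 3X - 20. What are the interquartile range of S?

IQR(S) = 72

Under S = aX + b, IQR(S) = |a|·IQR(X) = |3|·24 = 72 (shifts cancel; spread scales by |a|).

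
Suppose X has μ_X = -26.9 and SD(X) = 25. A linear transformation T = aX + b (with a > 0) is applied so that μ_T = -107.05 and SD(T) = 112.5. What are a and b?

a = 4.5, b = 14

SD(T) = a·SD(X) (a > 0), so a = 112.5/25 = 4.5.
μ_T = a·μ_X + b, so b = -107.05 − 4.5·(-26.9) = 14.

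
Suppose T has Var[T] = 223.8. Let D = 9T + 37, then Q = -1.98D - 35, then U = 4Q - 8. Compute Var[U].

Var[U] = 1137091.63392

Var[D] = 9²·223.8 = 18127.8.
Var[Q] = (-1.98)²·18127.8 = 71068.22712.
Var[U] = 4²·71068.22712 = 1137091.63392.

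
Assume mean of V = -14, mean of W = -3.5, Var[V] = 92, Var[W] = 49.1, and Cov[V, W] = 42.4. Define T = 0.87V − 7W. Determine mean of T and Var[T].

mean of T = 0.87·mean of V + (-7)·mean of W = 0.87·(-14) + (-7)·(-3.5) = 12.32.
Var[T] = a²·Var[V] + b²·Var[W] + 2ab·Cov[V, W] with a = 0.87, b = -7.
= 0.87²·92 + (-7)²·49.1 + 2·0.87·(-7)·42.4
= 69.6348 + 2405.9 + (-516.432) = 1959.1028.

mean of T = 12.32, Var[T] = 1959.1028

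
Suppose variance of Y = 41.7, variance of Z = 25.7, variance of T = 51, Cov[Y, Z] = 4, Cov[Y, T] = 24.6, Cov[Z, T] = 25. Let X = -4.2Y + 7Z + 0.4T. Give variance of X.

variance of X = 1825.192

variance of X = a²·variance of Y + b²·variance of Z + c²·variance of T + 2ab·Cov[Y, Z] + 2ac·Cov[Y, T] + 2bc·Cov[Z, T], with a = -4.2, b = 7, c = 0.4.
= 735.588 + 1259.3 + 8.16 + (-235.2) + (-82.656) + 140
= 1825.192.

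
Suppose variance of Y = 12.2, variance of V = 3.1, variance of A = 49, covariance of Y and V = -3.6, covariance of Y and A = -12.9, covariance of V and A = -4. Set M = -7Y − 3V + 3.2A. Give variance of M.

variance of M = a²·variance of Y + b²·variance of V + c²·variance of A + 2ab·covariance of Y and V + 2ac·covariance of Y and A + 2bc·covariance of V and A, with a = -7, b = -3, c = 3.2.
= 597.8 + 27.9 + 501.76 + (-151.2) + 577.92 + 76.8
= 1630.98.

variance of M = 1630.98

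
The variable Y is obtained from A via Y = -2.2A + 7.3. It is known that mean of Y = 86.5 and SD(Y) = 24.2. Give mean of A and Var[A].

mean of A = -36, Var[A] = 121

From Y = -2.2A + 7.3: mean of Y = a·mean of A + b, so mean of A = (mean of Y − b)/a = (86.5 − 7.3)/(-2.2) = -36.
Var[Y] = 24.2² = 585.64.
Var[Y] = a²·Var[A], so Var[A] = 585.64/(-2.2)² = 121.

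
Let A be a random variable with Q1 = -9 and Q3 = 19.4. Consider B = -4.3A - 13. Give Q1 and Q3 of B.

Q1(B) = -96.42, Q3(B) = 25.7

a = -4.3 < 0 reverses order: Q1(B) comes from Q3(A), Q3(B) from Q1(A).
Q1(B) = (-4.3)·19.4 + (-13) = -96.42; Q3(B) = (-4.3)·(-9) + (-13) = 25.7.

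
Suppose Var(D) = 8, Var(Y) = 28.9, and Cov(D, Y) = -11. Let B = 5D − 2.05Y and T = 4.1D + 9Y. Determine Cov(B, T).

By bilinearity, Cov(B, T) = ac·Var(D) + bd·Var(Y) + (ad+bc)·Cov(D, Y), with a=5, b=-2.05, c=4.1, d=9.
ac·Var(D) = 5·4.1·8 = 164
bd·Var(Y) = (-2.05)·9·28.9 = -533.205
(ad+bc)·Cov(D, Y) = (36.595)·(-11) = -402.545
Cov(B, T) = 164 + (-533.205) + (-402.545) = -771.75.

Cov(B, T) = -771.75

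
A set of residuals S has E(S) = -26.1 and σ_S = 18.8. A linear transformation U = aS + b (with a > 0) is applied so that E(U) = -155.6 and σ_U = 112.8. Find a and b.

a = 6, b = 1

σ_U = a·σ_S (a > 0), so a = 112.8/18.8 = 6.
E(U) = a·E(S) + b, so b = -155.6 − 6·(-26.1) = 1.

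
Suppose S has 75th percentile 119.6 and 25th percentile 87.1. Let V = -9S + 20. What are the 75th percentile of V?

75th percentile of V = -763.9

Since a = -9 < 0 the transformation is decreasing, reversing order: the 75th percentile of V corresponds to the 25th percentile of S.
So P_{75}(V) = a·P_{25}(S) + b = (-9)·87.1 + 20 = -763.9.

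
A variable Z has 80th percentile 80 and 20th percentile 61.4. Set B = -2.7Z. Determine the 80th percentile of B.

80th percentile of B = -165.78

Since a = -2.7 < 0 the transformation is decreasing, reversing order: the 80th percentile of B corresponds to the 20th percentile of Z.
So P_{80}(B) = a·P_{20}(Z) + b = (-2.7)·61.4 = -165.78.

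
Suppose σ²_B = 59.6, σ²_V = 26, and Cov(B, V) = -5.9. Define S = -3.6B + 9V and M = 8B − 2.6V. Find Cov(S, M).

Cov(S, M) = -2804.904

By bilinearity, Cov(S, M) = ac·σ²_B + bd·σ²_V + (ad+bc)·Cov(B, V), with a=-3.6, b=9, c=8, d=-2.6.
ac·σ²_B = (-3.6)·8·59.6 = -1716.48
bd·σ²_V = 9·(-2.6)·26 = -608.4
(ad+bc)·Cov(B, V) = (81.36)·(-5.9) = -480.024
Cov(S, M) = -1716.48 + (-608.4) + (-480.024) = -2804.904.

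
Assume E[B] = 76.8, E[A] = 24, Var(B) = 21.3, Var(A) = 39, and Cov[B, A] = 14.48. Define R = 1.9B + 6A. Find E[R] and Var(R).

E[R] = 1.9·E[B] + 6·E[A] = 1.9·76.8 + 6·24 = 289.92.
Var(R) = a²·Var(B) + b²·Var(A) + 2ab·Cov[B, A] with a = 1.9, b = 6.
= 1.9²·21.3 + 6²·39 + 2·1.9·6·14.48
= 76.893 + 1404 + 330.144 = 1811.037.

E[R] = 289.92, Var(R) = 1811.037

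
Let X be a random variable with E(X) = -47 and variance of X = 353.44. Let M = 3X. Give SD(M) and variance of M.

SD(M) = 56.4, variance of M = 3180.96

M = 3X is linear with a = 3, b = 0.
SD(X) = √353.44 = 18.8.
SD(M) = |a|·SD(X) = |3|·18.8 = 56.4.
variance of M = a²·variance of X = 3²·353.44 = 3180.96.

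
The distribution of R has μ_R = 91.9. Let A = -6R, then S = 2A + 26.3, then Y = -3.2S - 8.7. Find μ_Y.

μ_Y = 3436.1

μ_A = (-6)·91.9 = -551.4.
μ_S = 2·(-551.4) + 26.3 = -1076.5.
μ_Y = (-3.2)·(-1076.5) + (-8.7) = 3436.1.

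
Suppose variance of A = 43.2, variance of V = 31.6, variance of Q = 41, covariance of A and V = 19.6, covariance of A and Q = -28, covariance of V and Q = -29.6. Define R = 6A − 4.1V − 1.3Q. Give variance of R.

variance of R = a²·variance of A + b²·variance of V + c²·variance of Q + 2ab·covariance of A and V + 2ac·covariance of A and Q + 2bc·covariance of V and Q, with a = 6, b = -4.1, c = -1.3.
= 1555.2 + 531.196 + 69.29 + (-964.32) + 436.8 + (-315.536)
= 1312.63.

variance of R = 1312.63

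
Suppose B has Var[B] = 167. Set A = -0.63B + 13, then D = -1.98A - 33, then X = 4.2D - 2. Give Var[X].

Var[A] = (-0.63)²·167 = 66.2823.
Var[D] = (-1.98)²·66.2823 = 259.85312892.
Var[X] = 4.2²·259.85312892 = 4583.8091941488.

Var[X] = 4583.8091941488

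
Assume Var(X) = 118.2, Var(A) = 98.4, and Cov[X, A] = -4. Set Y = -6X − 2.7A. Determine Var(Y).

Var(Y) = a²·Var(X) + b²·Var(A) + 2ab·Cov[X, A] with a = -6, b = -2.7.
= (-6)²·118.2 + (-2.7)²·98.4 + 2·(-6)·(-2.7)·(-4)
= 4255.2 + 717.336 + (-129.6) = 4842.936.

Var(Y) = 4842.936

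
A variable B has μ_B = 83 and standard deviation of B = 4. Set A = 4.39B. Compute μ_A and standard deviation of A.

A = 4.39B is linear with a = 4.39, b = 0.
μ_A = a·μ_B + b = 4.39·83 = 364.37.
standard deviation of A = |a|·standard deviation of B = |4.39|·4 = 17.56.

μ_A = 364.37, standard deviation of A = 17.56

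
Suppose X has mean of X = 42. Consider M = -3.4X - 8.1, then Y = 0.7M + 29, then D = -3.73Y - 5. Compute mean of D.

mean of D = 280.8299

mean of M = (-3.4)·42 + (-8.1) = -150.9.
mean of Y = 0.7·(-150.9) + 29 = -76.63.
mean of D = (-3.73)·(-76.63) + (-5) = 280.8299.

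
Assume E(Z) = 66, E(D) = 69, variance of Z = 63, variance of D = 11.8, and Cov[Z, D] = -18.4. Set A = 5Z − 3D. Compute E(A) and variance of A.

E(A) = 123, variance of A = 2233.2

E(A) = 5·E(Z) + (-3)·E(D) = 5·66 + (-3)·69 = 123.
variance of A = a²·variance of Z + b²·variance of D + 2ab·Cov[Z, D] with a = 5, b = -3.
= 5²·63 + (-3)²·11.8 + 2·5·(-3)·(-18.4)
= 1575 + 106.2 + 552 = 2233.2.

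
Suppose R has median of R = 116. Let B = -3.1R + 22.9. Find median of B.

A linear map preserves order up to sign, so median of B = a·median of R + b = (-3.1)·116 + 22.9 = -336.7.

median of B = -336.7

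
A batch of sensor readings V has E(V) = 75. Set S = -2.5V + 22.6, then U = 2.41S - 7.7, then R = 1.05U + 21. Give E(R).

E(R) = -404.36445

E(S) = (-2.5)·75 + 22.6 = -164.9.
E(U) = 2.41·(-164.9) + (-7.7) = -405.109.
E(R) = 1.05·(-405.109) + 21 = -404.36445.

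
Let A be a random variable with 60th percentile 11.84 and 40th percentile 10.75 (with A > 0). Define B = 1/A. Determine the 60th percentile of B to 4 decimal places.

60th percentile of B = 0.093

1/A is decreasing on A > 0, so percentile order reverses: P_{60}(B) uses P_{40}(A) = 10.75.
P_{60}(B) = 1/10.75 ≈ 0.093.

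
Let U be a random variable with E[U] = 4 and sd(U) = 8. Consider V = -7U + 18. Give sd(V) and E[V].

V = -7U + 18 is linear with a = -7, b = 18.
sd(V) = |a|·sd(U) = |-7|·8 = 56.
E[V] = a·E[U] + b = (-7)·4 + 18 = -10.

sd(V) = 56, E[V] = -10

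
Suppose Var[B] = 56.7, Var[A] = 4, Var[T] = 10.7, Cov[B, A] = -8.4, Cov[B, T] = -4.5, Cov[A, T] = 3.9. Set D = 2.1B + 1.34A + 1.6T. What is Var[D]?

Var[D] = 223.8294

Var[D] = a²·Var[B] + b²·Var[A] + c²·Var[T] + 2ab·Cov[B, A] + 2ac·Cov[B, T] + 2bc·Cov[A, T], with a = 2.1, b = 1.34, c = 1.6.
= 250.047 + 7.1824 + 27.392 + (-47.2752) + (-30.24) + 16.7232
= 223.8294.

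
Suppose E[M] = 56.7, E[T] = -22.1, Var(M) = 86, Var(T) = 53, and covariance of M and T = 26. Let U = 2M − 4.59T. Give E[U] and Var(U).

E[U] = 2·E[M] + (-4.59)·E[T] = 2·56.7 + (-4.59)·(-22.1) = 214.839.
Var(U) = a²·Var(M) + b²·Var(T) + 2ab·covariance of M and T with a = 2, b = -4.59.
= 2²·86 + (-4.59)²·53 + 2·2·(-4.59)·26
= 344 + 1116.6093 + (-477.36) = 983.2493.

E[U] = 214.839, Var(U) = 983.2493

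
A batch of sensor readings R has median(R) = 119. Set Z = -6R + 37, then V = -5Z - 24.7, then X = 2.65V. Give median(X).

median(Z) = (-6)·119 + 37 = -677.
median(V) = (-5)·(-677) + (-24.7) = 3360.3.
median(X) = 2.65·3360.3 = 8904.795.

median(X) = 8904.795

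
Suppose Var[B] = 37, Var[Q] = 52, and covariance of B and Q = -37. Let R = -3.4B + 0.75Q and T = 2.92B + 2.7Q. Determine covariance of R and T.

covariance of R and T = -3.406

By bilinearity, covariance of R and T = ac·Var[B] + bd·Var[Q] + (ad+bc)·covariance of B and Q, with a=-3.4, b=0.75, c=2.92, d=2.7.
ac·Var[B] = (-3.4)·2.92·37 = -367.336
bd·Var[Q] = 0.75·2.7·52 = 105.3
(ad+bc)·covariance of B and Q = (-6.99)·(-37) = 258.63
covariance of R and T = -367.336 + 105.3 + 258.63 = -3.406.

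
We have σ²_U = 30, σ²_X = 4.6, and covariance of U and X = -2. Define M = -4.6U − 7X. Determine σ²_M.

σ²_M = 731.4

σ²_M = a²·σ²_U + b²·σ²_X + 2ab·covariance of U and X with a = -4.6, b = -7.
= (-4.6)²·30 + (-7)²·4.6 + 2·(-4.6)·(-7)·(-2)
= 634.8 + 225.4 + (-128.8) = 731.4.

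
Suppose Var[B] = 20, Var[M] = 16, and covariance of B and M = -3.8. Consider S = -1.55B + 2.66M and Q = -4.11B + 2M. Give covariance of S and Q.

By bilinearity, covariance of S and Q = ac·Var[B] + bd·Var[M] + (ad+bc)·covariance of B and M, with a=-1.55, b=2.66, c=-4.11, d=2.
ac·Var[B] = (-1.55)·(-4.11)·20 = 127.41
bd·Var[M] = 2.66·2·16 = 85.12
(ad+bc)·covariance of B and M = (-14.0326)·(-3.8) = 53.32388
covariance of S and Q = 127.41 + 85.12 + 53.32388 = 265.85388.

covariance of S and Q = 265.85388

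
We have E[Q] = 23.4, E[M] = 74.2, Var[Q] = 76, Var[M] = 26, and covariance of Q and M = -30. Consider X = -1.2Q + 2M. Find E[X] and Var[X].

E[X] = 120.32, Var[X] = 357.44

E[X] = (-1.2)·E[Q] + 2·E[M] = (-1.2)·23.4 + 2·74.2 = 120.32.
Var[X] = a²·Var[Q] + b²·Var[M] + 2ab·covariance of Q and M with a = -1.2, b = 2.
= (-1.2)²·76 + 2²·26 + 2·(-1.2)·2·(-30)
= 109.44 + 104 + 144 = 357.44.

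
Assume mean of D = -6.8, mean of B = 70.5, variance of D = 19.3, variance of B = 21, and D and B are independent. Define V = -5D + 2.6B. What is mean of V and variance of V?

mean of V = 217.3, variance of V = 624.46

mean of V = (-5)·mean of D + 2.6·mean of B = (-5)·(-6.8) + 2.6·70.5 = 217.3.
variance of V = a²·variance of D + b²·variance of B + 2ab·Cov[D, B] with a = -5, b = 2.6.
Independence gives Cov[D, B] = 0.
= (-5)²·19.3 + 2.6²·21 + 2·(-5)·2.6·0
= 482.5 + 141.96 + 0 = 624.46.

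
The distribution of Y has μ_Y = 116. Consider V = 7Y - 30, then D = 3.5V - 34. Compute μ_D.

μ_V = 7·116 + (-30) = 782.
μ_D = 3.5·782 + (-34) = 2703.

μ_D = 2703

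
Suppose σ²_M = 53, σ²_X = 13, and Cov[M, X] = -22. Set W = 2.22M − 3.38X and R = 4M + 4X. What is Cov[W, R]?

Cov[W, R] = 396.96

By bilinearity, Cov[W, R] = ac·σ²_M + bd·σ²_X + (ad+bc)·Cov[M, X], with a=2.22, b=-3.38, c=4, d=4.
ac·σ²_M = 2.22·4·53 = 470.64
bd·σ²_X = (-3.38)·4·13 = -175.76
(ad+bc)·Cov[M, X] = (-4.64)·(-22) = 102.08
Cov[W, R] = 470.64 + (-175.76) + 102.08 = 396.96.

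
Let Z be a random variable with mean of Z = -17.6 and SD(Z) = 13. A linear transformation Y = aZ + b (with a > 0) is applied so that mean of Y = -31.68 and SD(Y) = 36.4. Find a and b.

SD(Y) = a·SD(Z) (a > 0), so a = 36.4/13 = 2.8.
mean of Y = a·mean of Z + b, so b = -31.68 − 2.8·(-17.6) = 17.6.

a = 2.8, b = 17.6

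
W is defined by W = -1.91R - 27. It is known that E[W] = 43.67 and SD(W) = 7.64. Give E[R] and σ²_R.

From W = -1.91R - 27: E[W] = a·E[R] + b, so E[R] = (E[W] − b)/a = (43.67 − (-27))/(-1.91) = -37.
σ²_W = 7.64² = 58.3696.
σ²_W = a²·σ²_R, so σ²_R = 58.3696/(-1.91)² = 16.

E[R] = -37, σ²_R = 16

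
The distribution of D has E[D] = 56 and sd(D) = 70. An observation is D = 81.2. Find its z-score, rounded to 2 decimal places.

z = (D − E[D]) / sd(D) = (81.2 − 56) / 70 = 0.36.

z = 0.36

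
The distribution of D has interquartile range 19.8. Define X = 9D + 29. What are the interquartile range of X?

Under X = aD + b, IQR(X) = |a|·IQR(D) = |9|·19.8 = 178.2 (shifts cancel; spread scales by |a|).

IQR(X) = 178.2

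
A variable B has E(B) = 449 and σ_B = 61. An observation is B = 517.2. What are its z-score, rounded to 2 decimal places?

z = (B − E(B)) / σ_B = (517.2 − 449) / 61 ≈ 1.12.

z = 1.12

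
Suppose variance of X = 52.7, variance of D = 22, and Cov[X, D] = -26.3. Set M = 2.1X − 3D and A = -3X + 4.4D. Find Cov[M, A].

Cov[M, A] = -1102.122

By bilinearity, Cov[M, A] = ac·variance of X + bd·variance of D + (ad+bc)·Cov[X, D], with a=2.1, b=-3, c=-3, d=4.4.
ac·variance of X = 2.1·(-3)·52.7 = -332.01
bd·variance of D = (-3)·4.4·22 = -290.4
(ad+bc)·Cov[X, D] = (18.24)·(-26.3) = -479.712
Cov[M, A] = -332.01 + (-290.4) + (-479.712) = -1102.122.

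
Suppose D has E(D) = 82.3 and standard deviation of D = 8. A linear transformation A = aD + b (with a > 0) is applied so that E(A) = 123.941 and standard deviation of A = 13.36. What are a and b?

a = 1.67, b = -13.5

standard deviation of A = a·standard deviation of D (a > 0), so a = 13.36/8 = 1.67.
E(A) = a·E(D) + b, so b = 123.941 − 1.67·82.3 = -13.5.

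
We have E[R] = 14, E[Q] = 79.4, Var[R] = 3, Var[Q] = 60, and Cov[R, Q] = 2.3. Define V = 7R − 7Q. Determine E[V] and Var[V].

E[V] = 7·E[R] + (-7)·E[Q] = 7·14 + (-7)·79.4 = -457.8.
Var[V] = a²·Var[R] + b²·Var[Q] + 2ab·Cov[R, Q] with a = 7, b = -7.
= 7²·3 + (-7)²·60 + 2·7·(-7)·2.3
= 147 + 2940 + (-225.4) = 2861.6.

E[V] = -457.8, Var[V] = 2861.6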